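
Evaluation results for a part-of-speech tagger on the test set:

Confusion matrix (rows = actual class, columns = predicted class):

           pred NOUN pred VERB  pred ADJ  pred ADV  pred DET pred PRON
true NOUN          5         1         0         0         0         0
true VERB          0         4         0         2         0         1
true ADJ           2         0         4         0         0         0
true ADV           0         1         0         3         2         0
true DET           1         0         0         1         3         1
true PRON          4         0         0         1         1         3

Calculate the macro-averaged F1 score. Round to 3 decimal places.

0.560

Per-class F1 score (2·TP/(2·TP+FP+FN)):
  NOUN: TP=5, FP=0+2+0+1+4=7, FN=1+0+0+0+0=1 → 10/18 = 0.5556
  VERB: TP=4, FP=1+0+1+0+0=2, FN=0+0+2+0+1=3 → 8/13 = 0.6154
  ADJ: TP=4, FP=0+0+0+0+0=0, FN=2+0+0+0+0=2 → 8/10 = 0.8000
  ADV: TP=3, FP=0+2+0+1+1=4, FN=0+1+0+2+0=3 → 6/13 = 0.4615
  DET: TP=3, FP=0+0+0+2+1=3, FN=1+0+0+1+1=3 → 6/12 = 0.5000
  PRON: TP=3, FP=0+1+0+0+1=2, FN=4+0+0+1+1=6 → 6/14 = 0.4286
Macro-F1 score = mean = (0.5556 + 0.6154 + 0.8000 + 0.4615 + 0.5000 + 0.4286) / 6 = 0.560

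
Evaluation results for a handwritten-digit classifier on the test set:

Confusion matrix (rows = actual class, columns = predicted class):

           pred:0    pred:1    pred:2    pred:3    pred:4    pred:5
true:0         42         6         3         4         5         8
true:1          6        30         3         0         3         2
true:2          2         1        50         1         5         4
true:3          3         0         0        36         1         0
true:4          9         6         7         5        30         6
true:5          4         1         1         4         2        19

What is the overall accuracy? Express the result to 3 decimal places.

Accuracy = trace / total = (42+30+50+36+30+19=207) / 309 = 207/309 = 0.670

0.670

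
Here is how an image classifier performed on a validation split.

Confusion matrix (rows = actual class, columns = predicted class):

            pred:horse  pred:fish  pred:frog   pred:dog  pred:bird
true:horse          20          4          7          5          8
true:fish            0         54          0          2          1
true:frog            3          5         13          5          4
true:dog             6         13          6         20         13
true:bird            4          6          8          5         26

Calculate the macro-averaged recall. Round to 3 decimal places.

Per-class recall (TP/(TP+FN)):
  horse: TP=20, FN=4+7+5+8=24 → 20/44 = 0.4545
  fish: TP=54, FN=0+0+2+1=3 → 54/57 = 0.9474
  frog: TP=13, FN=3+5+5+4=17 → 13/30 = 0.4333
  dog: TP=20, FN=6+13+6+13=38 → 20/58 = 0.3448
  bird: TP=26, FN=4+6+8+5=23 → 26/49 = 0.5306
Macro-recall = mean = (0.4545 + 0.9474 + 0.4333 + 0.3448 + 0.5306) / 5 = 0.542

0.542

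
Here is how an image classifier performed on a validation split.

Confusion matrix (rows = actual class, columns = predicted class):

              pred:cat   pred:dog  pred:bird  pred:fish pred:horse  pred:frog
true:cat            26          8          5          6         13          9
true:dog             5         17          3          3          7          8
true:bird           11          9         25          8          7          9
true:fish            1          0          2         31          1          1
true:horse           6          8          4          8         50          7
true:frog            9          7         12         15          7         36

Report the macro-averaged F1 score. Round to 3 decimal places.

0.473

Per-class F1 score (2·TP/(2·TP+FP+FN)):
  cat: TP=26, FP=5+11+1+6+9=32, FN=8+5+6+13+9=41 → 52/125 = 0.4160
  dog: TP=17, FP=8+9+0+8+7=32, FN=5+3+3+7+8=26 → 34/92 = 0.3696
  bird: TP=25, FP=5+3+2+4+12=26, FN=11+9+8+7+9=44 → 50/120 = 0.4167
  fish: TP=31, FP=6+3+8+8+15=40, FN=1+0+2+1+1=5 → 62/107 = 0.5794
  horse: TP=50, FP=13+7+7+1+7=35, FN=6+8+4+8+7=33 → 100/168 = 0.5952
  frog: TP=36, FP=9+8+9+1+7=34, FN=9+7+12+15+7=50 → 72/156 = 0.4615
Macro-F1 score = mean = (0.4160 + 0.3696 + 0.4167 + 0.5794 + 0.5952 + 0.4615) / 6 = 0.473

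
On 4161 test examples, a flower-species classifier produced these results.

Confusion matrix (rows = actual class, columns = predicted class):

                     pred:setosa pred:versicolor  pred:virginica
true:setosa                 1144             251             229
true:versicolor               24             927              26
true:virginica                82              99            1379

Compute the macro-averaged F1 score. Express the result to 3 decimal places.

0.827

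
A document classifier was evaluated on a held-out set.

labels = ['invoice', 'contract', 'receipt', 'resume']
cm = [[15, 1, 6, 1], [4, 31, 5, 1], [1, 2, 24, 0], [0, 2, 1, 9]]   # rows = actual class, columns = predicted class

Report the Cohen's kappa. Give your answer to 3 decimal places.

Observed agreement pₒ = trace/N = 79/103 = 0.7670
Expected agreement pₑ = Σ (rowᵢ·colᵢ)/N² = (23·20 + 41·36 + 27·36 + 12·11)/103² = 0.2865
κ = (pₒ − pₑ)/(1 − pₑ) = (0.7670 − 0.2865)/(1 − 0.2865) = 0.673

0.673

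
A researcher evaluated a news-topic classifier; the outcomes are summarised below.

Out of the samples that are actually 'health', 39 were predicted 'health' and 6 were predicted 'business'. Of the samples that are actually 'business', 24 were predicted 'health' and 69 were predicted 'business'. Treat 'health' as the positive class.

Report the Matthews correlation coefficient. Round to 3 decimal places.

0.573

MCC = (TP·TN − FP·FN) / √((TP+FP)(TP+FN)(TN+FP)(TN+FN))
Numerator = 39·69 − 24·6 = 2547
Denominator = √(63·45·93·75) = √19774125 = 4446.8107
MCC = 2547 / 4446.8107 = 0.573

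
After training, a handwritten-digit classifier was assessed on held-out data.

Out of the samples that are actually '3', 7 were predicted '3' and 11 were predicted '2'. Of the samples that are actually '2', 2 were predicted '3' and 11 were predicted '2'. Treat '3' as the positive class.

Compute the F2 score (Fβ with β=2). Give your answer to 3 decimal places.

0.432

Fβ = (1+β²)·TP / ((1+β²)·TP + β²·FN + FP), with β²=4
= 5·7 / (5·7 + 4·11 + 2) = 0.432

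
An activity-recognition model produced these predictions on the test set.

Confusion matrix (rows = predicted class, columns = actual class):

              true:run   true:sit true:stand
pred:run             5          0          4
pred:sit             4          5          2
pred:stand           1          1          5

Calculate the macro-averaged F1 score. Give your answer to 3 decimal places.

0.557

Per-class F1 score (2·TP/(2·TP+FP+FN)):
  run: TP=5, FP=0+4=4, FN=4+1=5 → 10/19 = 0.5263
  sit: TP=5, FP=4+2=6, FN=0+1=1 → 10/17 = 0.5882
  stand: TP=5, FP=1+1=2, FN=4+2=6 → 10/18 = 0.5556
Macro-F1 score = mean = (0.5263 + 0.5882 + 0.5556) / 3 = 0.557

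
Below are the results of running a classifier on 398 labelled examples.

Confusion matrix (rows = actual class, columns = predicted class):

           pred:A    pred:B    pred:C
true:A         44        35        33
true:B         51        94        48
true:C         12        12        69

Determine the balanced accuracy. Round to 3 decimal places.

Balanced accuracy = mean of per-class recall.
  A: recall = 44/112 = 0.3929
  B: recall = 94/193 = 0.4870
  C: recall = 69/93 = 0.7419
Mean = (0.3929 + 0.4870 + 0.7419) / 3 = 0.541

0.541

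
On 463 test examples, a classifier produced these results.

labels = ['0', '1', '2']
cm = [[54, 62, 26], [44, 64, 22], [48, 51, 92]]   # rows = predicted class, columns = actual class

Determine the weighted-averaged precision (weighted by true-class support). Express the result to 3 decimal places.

Per-class precision (TP/(TP+FP)):
  0: TP=54, FP=62+26=88 → 54/142 = 0.3803
  1: TP=64, FP=44+22=66 → 64/130 = 0.4923
  2: TP=92, FP=48+51=99 → 92/191 = 0.4817
Weighted-precision = Σ (supportᵢ/N)·precisionᵢ with N=463: (146/463)·0.3803 + (177/463)·0.4923 + (140/463)·0.4817 = 0.454

0.454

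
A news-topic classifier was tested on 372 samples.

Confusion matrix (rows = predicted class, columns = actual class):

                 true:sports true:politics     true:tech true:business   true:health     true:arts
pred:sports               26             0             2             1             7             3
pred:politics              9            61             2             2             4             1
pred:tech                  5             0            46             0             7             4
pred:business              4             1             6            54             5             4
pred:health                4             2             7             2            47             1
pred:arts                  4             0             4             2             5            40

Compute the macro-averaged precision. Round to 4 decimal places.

Per-class precision (TP/(TP+FP)):
  sports: TP=26, FP=0+2+1+7+3=13 → 26/39 = 0.66667
  politics: TP=61, FP=9+2+2+4+1=18 → 61/79 = 0.77215
  tech: TP=46, FP=5+0+0+7+4=16 → 46/62 = 0.74194
  business: TP=54, FP=4+1+6+5+4=20 → 54/74 = 0.72973
  health: TP=47, FP=4+2+7+2+1=16 → 47/63 = 0.74603
  arts: TP=40, FP=4+0+4+2+5=15 → 40/55 = 0.72727
Macro-precision = mean = (0.66667 + 0.77215 + 0.74194 + 0.72973 + 0.74603 + 0.72727) / 6 = 0.7306

0.7306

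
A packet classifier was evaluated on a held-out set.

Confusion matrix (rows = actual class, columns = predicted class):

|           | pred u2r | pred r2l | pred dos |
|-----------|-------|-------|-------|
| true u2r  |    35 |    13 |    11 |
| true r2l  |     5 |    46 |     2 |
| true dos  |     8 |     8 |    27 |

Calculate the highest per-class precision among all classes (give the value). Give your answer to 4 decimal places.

0.7292

Per-class precision (TP/(TP+FP)):
  u2r: TP=35, FP=5+8=13 → 35/48 = 0.72917
  r2l: TP=46, FP=13+8=21 → 46/67 = 0.68657
  dos: TP=27, FP=11+2=13 → 27/40 = 0.67500
Highest is class 'u2r' with precision = 0.7292.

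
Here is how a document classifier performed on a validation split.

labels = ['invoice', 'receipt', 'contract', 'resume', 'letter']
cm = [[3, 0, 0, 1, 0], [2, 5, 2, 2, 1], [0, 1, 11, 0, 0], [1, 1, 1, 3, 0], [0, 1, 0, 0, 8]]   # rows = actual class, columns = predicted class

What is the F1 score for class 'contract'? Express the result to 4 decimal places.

0.8462

F1 score = 2·TP/(2·TP+FP+FN).
contract: TP=11, FP=0+2+1+0=3, FN=0+1+0+0=1 → 22/26 = 0.84615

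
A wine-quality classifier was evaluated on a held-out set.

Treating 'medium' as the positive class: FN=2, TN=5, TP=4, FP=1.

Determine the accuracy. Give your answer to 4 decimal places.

0.7500

Accuracy = (TP+TN)/N = (4+5)/12 = 0.7500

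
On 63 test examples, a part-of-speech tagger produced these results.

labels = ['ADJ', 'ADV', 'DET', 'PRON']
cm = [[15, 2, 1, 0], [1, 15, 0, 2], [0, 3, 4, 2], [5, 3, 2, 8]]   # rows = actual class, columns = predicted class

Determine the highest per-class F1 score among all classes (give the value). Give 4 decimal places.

0.7692

Per-class F1 score (2·TP/(2·TP+FP+FN)):
  ADJ: TP=15, FP=1+0+5=6, FN=2+1+0=3 → 30/39 = 0.76923
  ADV: TP=15, FP=2+3+3=8, FN=1+0+2=3 → 30/41 = 0.73171
  DET: TP=4, FP=1+0+2=3, FN=0+3+2=5 → 8/16 = 0.50000
  PRON: TP=8, FP=0+2+2=4, FN=5+3+2=10 → 16/30 = 0.53333
Highest is class 'ADJ' with F1 score = 0.7692.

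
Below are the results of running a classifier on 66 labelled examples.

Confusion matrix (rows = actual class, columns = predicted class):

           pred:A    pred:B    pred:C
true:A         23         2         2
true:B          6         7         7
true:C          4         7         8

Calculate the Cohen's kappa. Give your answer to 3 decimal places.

0.345

Observed agreement pₒ = trace/N = 38/66 = 0.5758
Expected agreement pₑ = Σ (rowᵢ·colᵢ)/N² = (27·33 + 20·16 + 19·17)/66² = 0.3522
κ = (pₒ − pₑ)/(1 − pₑ) = (0.5758 − 0.3522)/(1 − 0.3522) = 0.345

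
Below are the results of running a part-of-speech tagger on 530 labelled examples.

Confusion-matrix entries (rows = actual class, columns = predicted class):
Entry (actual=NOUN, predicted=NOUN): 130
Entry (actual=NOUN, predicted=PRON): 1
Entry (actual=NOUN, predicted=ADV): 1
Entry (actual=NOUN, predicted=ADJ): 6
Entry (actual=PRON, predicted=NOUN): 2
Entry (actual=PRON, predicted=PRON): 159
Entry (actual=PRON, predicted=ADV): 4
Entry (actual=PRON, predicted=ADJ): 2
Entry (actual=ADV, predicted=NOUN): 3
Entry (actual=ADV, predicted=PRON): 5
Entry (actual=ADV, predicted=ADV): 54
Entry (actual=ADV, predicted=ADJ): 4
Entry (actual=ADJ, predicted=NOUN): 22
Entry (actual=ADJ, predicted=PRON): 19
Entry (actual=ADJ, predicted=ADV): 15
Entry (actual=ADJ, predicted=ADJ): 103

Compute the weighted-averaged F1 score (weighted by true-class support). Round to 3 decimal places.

Per-class F1 score (2·TP/(2·TP+FP+FN)):
  NOUN: TP=130, FP=2+3+22=27, FN=1+1+6=8 → 260/295 = 0.8814
  PRON: TP=159, FP=1+5+19=25, FN=2+4+2=8 → 318/351 = 0.9060
  ADV: TP=54, FP=1+4+15=20, FN=3+5+4=12 → 108/140 = 0.7714
  ADJ: TP=103, FP=6+2+4=12, FN=22+19+15=56 → 206/274 = 0.7518
Weighted-F1 score = Σ (supportᵢ/N)·F1 scoreᵢ with N=530: (138/530)·0.8814 + (167/530)·0.9060 + (66/530)·0.7714 + (159/530)·0.7518 = 0.837

0.837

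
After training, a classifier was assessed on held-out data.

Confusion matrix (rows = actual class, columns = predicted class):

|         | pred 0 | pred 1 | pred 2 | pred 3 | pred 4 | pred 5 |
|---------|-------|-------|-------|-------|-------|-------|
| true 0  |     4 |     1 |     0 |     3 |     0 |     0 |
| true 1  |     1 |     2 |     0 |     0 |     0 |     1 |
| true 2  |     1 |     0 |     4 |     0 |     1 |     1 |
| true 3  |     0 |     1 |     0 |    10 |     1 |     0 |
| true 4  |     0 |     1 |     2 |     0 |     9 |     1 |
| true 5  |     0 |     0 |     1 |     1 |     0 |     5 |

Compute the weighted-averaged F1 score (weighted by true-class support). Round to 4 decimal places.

Per-class F1 score (2·TP/(2·TP+FP+FN)):
  0: TP=4, FP=1+1+0+0+0=2, FN=1+0+3+0+0=4 → 8/14 = 0.57143
  1: TP=2, FP=1+0+1+1+0=3, FN=1+0+0+0+1=2 → 4/9 = 0.44444
  2: TP=4, FP=0+0+0+2+1=3, FN=1+0+0+1+1=3 → 8/14 = 0.57143
  3: TP=10, FP=3+0+0+0+1=4, FN=0+1+0+1+0=2 → 20/26 = 0.76923
  4: TP=9, FP=0+0+1+1+0=2, FN=0+1+2+0+1=4 → 18/24 = 0.75000
  5: TP=5, FP=0+1+1+0+1=3, FN=0+0+1+1+0=2 → 10/15 = 0.66667
Weighted-F1 score = Σ (supportᵢ/N)·F1 scoreᵢ with N=51: (8/51)·0.57143 + (4/51)·0.44444 + (7/51)·0.57143 + (12/51)·0.76923 + (13/51)·0.75000 + (7/51)·0.66667 = 0.6666

0.6666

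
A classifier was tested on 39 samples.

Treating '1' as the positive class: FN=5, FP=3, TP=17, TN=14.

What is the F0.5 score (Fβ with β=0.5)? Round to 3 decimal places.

Fβ = (1+β²)·TP / ((1+β²)·TP + β²·FN + FP), with β²=1/4
= 1.25·17 / (1.25·17 + 0.25·5 + 3) = 0.833

0.833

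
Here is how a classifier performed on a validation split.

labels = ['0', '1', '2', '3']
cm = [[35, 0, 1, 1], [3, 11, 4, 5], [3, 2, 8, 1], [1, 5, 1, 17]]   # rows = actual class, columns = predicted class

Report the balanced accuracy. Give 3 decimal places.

Balanced accuracy = mean of per-class recall.
  0: recall = 35/37 = 0.9459
  1: recall = 11/23 = 0.4783
  2: recall = 8/14 = 0.5714
  3: recall = 17/24 = 0.7083
Mean = (0.9459 + 0.4783 + 0.5714 + 0.7083) / 4 = 0.676

0.676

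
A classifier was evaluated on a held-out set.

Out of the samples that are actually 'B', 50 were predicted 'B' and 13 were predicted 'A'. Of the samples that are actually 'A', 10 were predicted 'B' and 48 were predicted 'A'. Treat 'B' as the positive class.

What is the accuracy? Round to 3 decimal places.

0.810

Accuracy = (TP+TN)/N = (50+48)/121 = 0.810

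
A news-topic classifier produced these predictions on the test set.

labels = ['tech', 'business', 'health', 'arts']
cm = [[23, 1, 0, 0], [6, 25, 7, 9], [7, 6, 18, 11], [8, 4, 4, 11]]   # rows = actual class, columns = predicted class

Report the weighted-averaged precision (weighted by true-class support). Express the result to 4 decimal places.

Per-class precision (TP/(TP+FP)):
  tech: TP=23, FP=6+7+8=21 → 23/44 = 0.52273
  business: TP=25, FP=1+6+4=11 → 25/36 = 0.69444
  health: TP=18, FP=0+7+4=11 → 18/29 = 0.62069
  arts: TP=11, FP=0+9+11=20 → 11/31 = 0.35484
Weighted-precision = Σ (supportᵢ/N)·precisionᵢ with N=140: (24/140)·0.52273 + (47/140)·0.69444 + (42/140)·0.62069 + (27/140)·0.35484 = 0.5774

0.5774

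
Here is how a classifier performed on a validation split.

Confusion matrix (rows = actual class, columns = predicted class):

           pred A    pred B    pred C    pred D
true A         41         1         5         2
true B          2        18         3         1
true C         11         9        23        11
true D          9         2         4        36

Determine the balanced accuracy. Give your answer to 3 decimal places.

0.680

Balanced accuracy = mean of per-class recall.
  A: recall = 41/49 = 0.8367
  B: recall = 18/24 = 0.7500
  C: recall = 23/54 = 0.4259
  D: recall = 36/51 = 0.7059
Mean = (0.8367 + 0.7500 + 0.4259 + 0.7059) / 4 = 0.680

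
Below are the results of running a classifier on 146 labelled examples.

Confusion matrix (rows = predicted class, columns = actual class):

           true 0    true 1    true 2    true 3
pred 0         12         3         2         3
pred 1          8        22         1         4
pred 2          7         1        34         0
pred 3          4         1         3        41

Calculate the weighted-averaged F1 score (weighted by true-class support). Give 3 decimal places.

0.736

Per-class F1 score (2·TP/(2·TP+FP+FN)):
  0: TP=12, FP=3+2+3=8, FN=8+7+4=19 → 24/51 = 0.4706
  1: TP=22, FP=8+1+4=13, FN=3+1+1=5 → 44/62 = 0.7097
  2: TP=34, FP=7+1+0=8, FN=2+1+3=6 → 68/82 = 0.8293
  3: TP=41, FP=4+1+3=8, FN=3+4+0=7 → 82/97 = 0.8454
Weighted-F1 score = Σ (supportᵢ/N)·F1 scoreᵢ with N=146: (31/146)·0.4706 + (27/146)·0.7097 + (40/146)·0.8293 + (48/146)·0.8454 = 0.736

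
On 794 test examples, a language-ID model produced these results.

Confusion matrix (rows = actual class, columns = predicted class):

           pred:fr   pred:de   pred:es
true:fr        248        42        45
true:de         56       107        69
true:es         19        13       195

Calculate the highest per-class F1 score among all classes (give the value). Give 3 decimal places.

0.754

Per-class F1 score (2·TP/(2·TP+FP+FN)):
  fr: TP=248, FP=56+19=75, FN=42+45=87 → 496/658 = 0.7538
  de: TP=107, FP=42+13=55, FN=56+69=125 → 214/394 = 0.5431
  es: TP=195, FP=45+69=114, FN=19+13=32 → 390/536 = 0.7276
Highest is class 'fr' with F1 score = 0.754.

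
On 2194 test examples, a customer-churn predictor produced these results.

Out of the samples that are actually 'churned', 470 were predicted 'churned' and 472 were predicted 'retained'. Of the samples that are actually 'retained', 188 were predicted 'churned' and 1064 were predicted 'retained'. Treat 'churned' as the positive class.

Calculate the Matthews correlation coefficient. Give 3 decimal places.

MCC = (TP·TN − FP·FN) / √((TP+FP)(TP+FN)(TN+FP)(TN+FN))
Numerator = 470·1064 − 188·472 = 411344
Denominator = √(658·942·1252·1536) = √1191989256192 = 1091782.6048
MCC = 411344 / 1091782.6048 = 0.377

0.377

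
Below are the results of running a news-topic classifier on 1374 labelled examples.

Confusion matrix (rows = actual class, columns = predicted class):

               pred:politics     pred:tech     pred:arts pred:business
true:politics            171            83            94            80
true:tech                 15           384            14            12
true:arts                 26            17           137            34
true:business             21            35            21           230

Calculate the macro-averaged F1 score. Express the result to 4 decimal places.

0.6489

Per-class F1 score (2·TP/(2·TP+FP+FN)):
  politics: TP=171, FP=15+26+21=62, FN=83+94+80=257 → 342/661 = 0.51740
  tech: TP=384, FP=83+17+35=135, FN=15+14+12=41 → 768/944 = 0.81356
  arts: TP=137, FP=94+14+21=129, FN=26+17+34=77 → 274/480 = 0.57083
  business: TP=230, FP=80+12+34=126, FN=21+35+21=77 → 460/663 = 0.69382
Macro-F1 score = mean = (0.51740 + 0.81356 + 0.57083 + 0.69382) / 4 = 0.6489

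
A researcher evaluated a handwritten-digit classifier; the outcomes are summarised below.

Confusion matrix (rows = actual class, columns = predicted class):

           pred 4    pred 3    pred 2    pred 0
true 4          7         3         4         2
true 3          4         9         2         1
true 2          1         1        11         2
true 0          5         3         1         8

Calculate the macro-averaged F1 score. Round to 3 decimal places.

0.547

Per-class F1 score (2·TP/(2·TP+FP+FN)):
  4: TP=7, FP=4+1+5=10, FN=3+4+2=9 → 14/33 = 0.4242
  3: TP=9, FP=3+1+3=7, FN=4+2+1=7 → 18/32 = 0.5625
  2: TP=11, FP=4+2+1=7, FN=1+1+2=4 → 22/33 = 0.6667
  0: TP=8, FP=2+1+2=5, FN=5+3+1=9 → 16/30 = 0.5333
Macro-F1 score = mean = (0.4242 + 0.5625 + 0.6667 + 0.5333) / 4 = 0.547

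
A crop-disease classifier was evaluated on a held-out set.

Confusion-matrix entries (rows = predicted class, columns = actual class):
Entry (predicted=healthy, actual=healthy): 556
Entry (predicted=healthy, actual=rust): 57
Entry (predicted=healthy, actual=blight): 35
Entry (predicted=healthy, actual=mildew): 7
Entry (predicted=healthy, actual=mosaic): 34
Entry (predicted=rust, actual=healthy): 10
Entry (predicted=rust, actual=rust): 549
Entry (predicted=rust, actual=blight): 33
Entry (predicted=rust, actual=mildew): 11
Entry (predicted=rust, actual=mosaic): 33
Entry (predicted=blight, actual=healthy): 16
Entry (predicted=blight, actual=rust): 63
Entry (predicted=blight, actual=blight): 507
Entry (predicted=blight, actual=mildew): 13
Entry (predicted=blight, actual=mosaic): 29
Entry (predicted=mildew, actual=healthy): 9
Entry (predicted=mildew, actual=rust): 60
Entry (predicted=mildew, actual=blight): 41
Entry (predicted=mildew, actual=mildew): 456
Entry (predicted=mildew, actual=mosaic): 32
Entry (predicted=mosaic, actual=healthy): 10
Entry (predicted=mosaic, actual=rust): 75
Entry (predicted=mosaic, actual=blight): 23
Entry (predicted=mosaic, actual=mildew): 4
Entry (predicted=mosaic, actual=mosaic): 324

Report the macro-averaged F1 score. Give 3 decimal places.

0.798

Per-class F1 score (2·TP/(2·TP+FP+FN)):
  healthy: TP=556, FP=57+35+7+34=133, FN=10+16+9+10=45 → 1112/1290 = 0.8620
  rust: TP=549, FP=10+33+11+33=87, FN=57+63+60+75=255 → 1098/1440 = 0.7625
  blight: TP=507, FP=16+63+13+29=121, FN=35+33+41+23=132 → 1014/1267 = 0.8003
  mildew: TP=456, FP=9+60+41+32=142, FN=7+11+13+4=35 → 912/1089 = 0.8375
  mosaic: TP=324, FP=10+75+23+4=112, FN=34+33+29+32=128 → 648/888 = 0.7297
Macro-F1 score = mean = (0.8620 + 0.7625 + 0.8003 + 0.8375 + 0.7297) / 5 = 0.798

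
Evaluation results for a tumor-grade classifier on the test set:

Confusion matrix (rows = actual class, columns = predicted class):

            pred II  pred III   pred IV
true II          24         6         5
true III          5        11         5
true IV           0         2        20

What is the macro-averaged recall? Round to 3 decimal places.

0.706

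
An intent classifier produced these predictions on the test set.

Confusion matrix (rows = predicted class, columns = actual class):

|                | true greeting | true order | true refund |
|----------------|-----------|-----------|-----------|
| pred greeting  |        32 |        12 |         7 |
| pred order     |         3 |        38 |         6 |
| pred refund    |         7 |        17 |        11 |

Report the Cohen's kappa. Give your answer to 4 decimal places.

0.4016

Observed agreement pₒ = trace/N = 81/133 = 0.60902
Expected agreement pₑ = Σ (rowᵢ·colᵢ)/N² = (42·51 + 67·47 + 24·35)/133² = 0.34660
κ = (pₒ − pₑ)/(1 − pₑ) = (0.60902 − 0.34660)/(1 − 0.34660) = 0.4016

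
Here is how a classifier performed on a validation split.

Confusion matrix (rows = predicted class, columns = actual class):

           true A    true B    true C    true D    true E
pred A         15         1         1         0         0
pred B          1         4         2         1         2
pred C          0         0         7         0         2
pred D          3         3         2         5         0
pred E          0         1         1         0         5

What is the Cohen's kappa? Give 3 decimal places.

Observed agreement pₒ = trace/N = 36/56 = 0.6429
Expected agreement pₑ = Σ (rowᵢ·colᵢ)/N² = (19·17 + 9·10 + 13·9 + 6·13 + 9·7)/56² = 0.2140
κ = (pₒ − pₑ)/(1 − pₑ) = (0.6429 − 0.2140)/(1 − 0.2140) = 0.546

0.546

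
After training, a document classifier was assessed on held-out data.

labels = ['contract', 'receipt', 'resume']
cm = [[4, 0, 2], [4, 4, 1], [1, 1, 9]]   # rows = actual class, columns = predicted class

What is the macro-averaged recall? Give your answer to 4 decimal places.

Per-class recall (TP/(TP+FN)):
  contract: TP=4, FN=0+2=2 → 4/6 = 0.66667
  receipt: TP=4, FN=4+1=5 → 4/9 = 0.44444
  resume: TP=9, FN=1+1=2 → 9/11 = 0.81818
Macro-recall = mean = (0.66667 + 0.44444 + 0.81818) / 3 = 0.6431

0.6431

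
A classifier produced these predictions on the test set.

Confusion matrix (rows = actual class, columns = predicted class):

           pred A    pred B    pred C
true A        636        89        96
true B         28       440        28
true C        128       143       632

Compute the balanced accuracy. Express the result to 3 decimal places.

Balanced accuracy = mean of per-class recall.
  A: recall = 636/821 = 0.7747
  B: recall = 440/496 = 0.8871
  C: recall = 632/903 = 0.6999
Mean = (0.7747 + 0.8871 + 0.6999) / 3 = 0.787

0.787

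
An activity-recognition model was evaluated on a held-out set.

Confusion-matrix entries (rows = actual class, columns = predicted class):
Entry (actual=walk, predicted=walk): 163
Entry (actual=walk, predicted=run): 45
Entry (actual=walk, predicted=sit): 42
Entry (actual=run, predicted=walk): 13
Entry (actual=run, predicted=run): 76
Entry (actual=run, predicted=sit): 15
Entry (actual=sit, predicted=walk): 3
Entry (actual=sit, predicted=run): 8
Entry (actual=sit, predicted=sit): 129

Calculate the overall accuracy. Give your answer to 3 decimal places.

0.745

Accuracy = trace / total = (163+76+129=368) / 494 = 368/494 = 0.745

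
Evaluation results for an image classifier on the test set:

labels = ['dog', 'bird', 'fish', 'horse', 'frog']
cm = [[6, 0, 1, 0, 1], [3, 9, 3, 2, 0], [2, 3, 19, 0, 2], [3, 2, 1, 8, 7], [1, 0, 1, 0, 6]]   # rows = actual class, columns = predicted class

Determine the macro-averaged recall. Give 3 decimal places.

Per-class recall (TP/(TP+FN)):
  dog: TP=6, FN=0+1+0+1=2 → 6/8 = 0.7500
  bird: TP=9, FN=3+3+2+0=8 → 9/17 = 0.5294
  fish: TP=19, FN=2+3+0+2=7 → 19/26 = 0.7308
  horse: TP=8, FN=3+2+1+7=13 → 8/21 = 0.3810
  frog: TP=6, FN=1+0+1+0=2 → 6/8 = 0.7500
Macro-recall = mean = (0.7500 + 0.5294 + 0.7308 + 0.3810 + 0.7500) / 5 = 0.628

0.628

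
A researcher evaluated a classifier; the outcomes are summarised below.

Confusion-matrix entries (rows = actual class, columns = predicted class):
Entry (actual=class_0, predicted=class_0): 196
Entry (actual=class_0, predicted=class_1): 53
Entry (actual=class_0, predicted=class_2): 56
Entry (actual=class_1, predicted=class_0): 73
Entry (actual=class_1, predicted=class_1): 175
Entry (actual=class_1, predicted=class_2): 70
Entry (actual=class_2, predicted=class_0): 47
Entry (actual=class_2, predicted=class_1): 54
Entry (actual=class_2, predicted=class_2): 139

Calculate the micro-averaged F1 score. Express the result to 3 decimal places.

Micro-averaging pools counts across classes: ΣTP=510, ΣFP=353, ΣFN=353.
Micro-F1 score = 2·TP/(2·TP+FP+FN) on pooled counts = 0.591 (equals overall accuracy in single-label multiclass).

0.591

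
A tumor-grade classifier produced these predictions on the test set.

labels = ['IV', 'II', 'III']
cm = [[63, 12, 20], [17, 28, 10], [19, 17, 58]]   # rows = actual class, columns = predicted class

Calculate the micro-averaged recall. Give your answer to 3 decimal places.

0.611

Micro-averaging pools counts across classes: ΣTP=149, ΣFP=95, ΣFN=95.
Micro-recall = TP/(TP+FN) on pooled counts = 0.611 (equals overall accuracy in single-label multiclass).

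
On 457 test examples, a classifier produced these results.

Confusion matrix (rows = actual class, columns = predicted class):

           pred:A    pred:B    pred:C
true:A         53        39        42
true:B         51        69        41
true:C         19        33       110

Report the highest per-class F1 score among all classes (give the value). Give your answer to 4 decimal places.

Per-class F1 score (2·TP/(2·TP+FP+FN)):
  A: TP=53, FP=51+19=70, FN=39+42=81 → 106/257 = 0.41245
  B: TP=69, FP=39+33=72, FN=51+41=92 → 138/302 = 0.45695
  C: TP=110, FP=42+41=83, FN=19+33=52 → 220/355 = 0.61972
Highest is class 'C' with F1 score = 0.6197.

0.6197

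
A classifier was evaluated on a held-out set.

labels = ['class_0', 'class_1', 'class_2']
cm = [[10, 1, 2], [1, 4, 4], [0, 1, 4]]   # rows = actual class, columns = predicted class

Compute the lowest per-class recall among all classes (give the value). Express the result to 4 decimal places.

0.4444

Per-class recall (TP/(TP+FN)):
  class_0: TP=10, FN=1+2=3 → 10/13 = 0.76923
  class_1: TP=4, FN=1+4=5 → 4/9 = 0.44444
  class_2: TP=4, FN=0+1=1 → 4/5 = 0.80000
Lowest is class 'class_1' with recall = 0.4444.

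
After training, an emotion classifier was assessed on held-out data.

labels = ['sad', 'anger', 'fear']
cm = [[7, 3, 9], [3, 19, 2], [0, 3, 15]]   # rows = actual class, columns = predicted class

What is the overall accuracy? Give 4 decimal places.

0.6721

Accuracy = trace / total = (7+19+15=41) / 61 = 41/61 = 0.6721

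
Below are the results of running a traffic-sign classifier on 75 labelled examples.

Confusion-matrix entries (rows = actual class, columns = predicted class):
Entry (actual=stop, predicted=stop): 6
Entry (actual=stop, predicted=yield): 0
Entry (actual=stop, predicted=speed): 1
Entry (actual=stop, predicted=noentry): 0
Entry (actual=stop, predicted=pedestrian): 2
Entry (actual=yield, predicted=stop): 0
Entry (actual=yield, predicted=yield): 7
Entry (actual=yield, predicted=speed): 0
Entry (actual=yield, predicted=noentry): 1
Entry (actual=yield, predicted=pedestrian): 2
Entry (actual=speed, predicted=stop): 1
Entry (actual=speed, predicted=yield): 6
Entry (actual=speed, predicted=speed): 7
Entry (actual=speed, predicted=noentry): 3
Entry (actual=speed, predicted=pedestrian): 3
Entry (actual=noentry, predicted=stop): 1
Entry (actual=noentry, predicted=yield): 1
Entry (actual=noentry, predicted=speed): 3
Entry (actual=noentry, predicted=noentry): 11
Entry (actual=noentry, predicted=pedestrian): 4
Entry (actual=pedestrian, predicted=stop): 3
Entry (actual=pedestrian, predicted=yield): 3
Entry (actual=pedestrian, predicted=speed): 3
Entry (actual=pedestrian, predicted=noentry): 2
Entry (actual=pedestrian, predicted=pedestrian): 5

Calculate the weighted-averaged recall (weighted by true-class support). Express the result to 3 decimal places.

0.480

Per-class recall (TP/(TP+FN)):
  stop: TP=6, FN=0+1+0+2=3 → 6/9 = 0.6667
  yield: TP=7, FN=0+0+1+2=3 → 7/10 = 0.7000
  speed: TP=7, FN=1+6+3+3=13 → 7/20 = 0.3500
  noentry: TP=11, FN=1+1+3+4=9 → 11/20 = 0.5500
  pedestrian: TP=5, FN=3+3+3+2=11 → 5/16 = 0.3125
Weighted-recall = Σ (supportᵢ/N)·recallᵢ with N=75: (9/75)·0.6667 + (10/75)·0.7000 + (20/75)·0.3500 + (20/75)·0.5500 + (16/75)·0.3125 = 0.480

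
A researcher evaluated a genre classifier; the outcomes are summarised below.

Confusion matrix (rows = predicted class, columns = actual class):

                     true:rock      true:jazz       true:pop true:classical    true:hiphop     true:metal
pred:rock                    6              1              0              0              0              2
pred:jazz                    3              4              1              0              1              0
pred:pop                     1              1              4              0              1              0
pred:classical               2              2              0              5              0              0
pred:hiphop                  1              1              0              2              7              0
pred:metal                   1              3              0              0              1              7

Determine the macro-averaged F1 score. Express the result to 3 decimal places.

0.588

Per-class F1 score (2·TP/(2·TP+FP+FN)):
  rock: TP=6, FP=1+0+0+0+2=3, FN=3+1+2+1+1=8 → 12/23 = 0.5217
  jazz: TP=4, FP=3+1+0+1+0=5, FN=1+1+2+1+3=8 → 8/21 = 0.3810
  pop: TP=4, FP=1+1+0+1+0=3, FN=0+1+0+0+0=1 → 8/12 = 0.6667
  classical: TP=5, FP=2+2+0+0+0=4, FN=0+0+0+2+0=2 → 10/16 = 0.6250
  hiphop: TP=7, FP=1+1+0+2+0=4, FN=0+1+1+0+1=3 → 14/21 = 0.6667
  metal: TP=7, FP=1+3+0+0+1=5, FN=2+0+0+0+0=2 → 14/21 = 0.6667
Macro-F1 score = mean = (0.5217 + 0.3810 + 0.6667 + 0.6250 + 0.6667 + 0.6667) / 6 = 0.588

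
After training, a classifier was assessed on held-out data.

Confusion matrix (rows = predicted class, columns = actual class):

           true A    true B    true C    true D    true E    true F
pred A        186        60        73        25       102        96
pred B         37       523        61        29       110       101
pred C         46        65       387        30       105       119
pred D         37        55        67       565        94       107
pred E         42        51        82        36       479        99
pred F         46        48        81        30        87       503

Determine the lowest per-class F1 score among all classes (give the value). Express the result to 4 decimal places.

Per-class F1 score (2·TP/(2·TP+FP+FN)):
  A: TP=186, FP=60+73+25+102+96=356, FN=37+46+37+42+46=208 → 372/936 = 0.39744
  B: TP=523, FP=37+61+29+110+101=338, FN=60+65+55+51+48=279 → 1046/1663 = 0.62898
  C: TP=387, FP=46+65+30+105+119=365, FN=73+61+67+82+81=364 → 774/1503 = 0.51497
  D: TP=565, FP=37+55+67+94+107=360, FN=25+29+30+36+30=150 → 1130/1640 = 0.68902
  E: TP=479, FP=42+51+82+36+99=310, FN=102+110+105+94+87=498 → 958/1766 = 0.54247
  F: TP=503, FP=46+48+81+30+87=292, FN=96+101+119+107+99=522 → 1006/1820 = 0.55275
Lowest is class 'A' with F1 score = 0.3974.

0.3974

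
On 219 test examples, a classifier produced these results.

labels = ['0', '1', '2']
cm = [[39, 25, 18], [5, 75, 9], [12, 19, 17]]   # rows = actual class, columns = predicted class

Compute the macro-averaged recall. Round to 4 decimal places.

0.5575

Per-class recall (TP/(TP+FN)):
  0: TP=39, FN=25+18=43 → 39/82 = 0.47561
  1: TP=75, FN=5+9=14 → 75/89 = 0.84270
  2: TP=17, FN=12+19=31 → 17/48 = 0.35417
Macro-recall = mean = (0.47561 + 0.84270 + 0.35417) / 3 = 0.5575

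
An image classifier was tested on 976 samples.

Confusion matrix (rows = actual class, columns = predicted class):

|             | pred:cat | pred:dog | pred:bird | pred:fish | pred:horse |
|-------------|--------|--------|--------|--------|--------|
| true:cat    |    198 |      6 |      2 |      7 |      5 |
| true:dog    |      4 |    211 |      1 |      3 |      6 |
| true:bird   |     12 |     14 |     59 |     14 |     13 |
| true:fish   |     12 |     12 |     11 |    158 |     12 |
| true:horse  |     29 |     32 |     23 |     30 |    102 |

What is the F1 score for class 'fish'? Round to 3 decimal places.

Treat 'fish' as positive and all other classes as negative.
F1 score = 2·TP/(2·TP+FP+FN).
fish: TP=158, FP=7+3+14+30=54, FN=12+12+11+12=47 → 316/417 = 0.7578

0.758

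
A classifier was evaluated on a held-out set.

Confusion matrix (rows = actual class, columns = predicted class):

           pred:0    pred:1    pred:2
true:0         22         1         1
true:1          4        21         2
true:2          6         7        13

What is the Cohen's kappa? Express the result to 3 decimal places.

0.592

Observed agreement pₒ = trace/N = 56/77 = 0.7273
Expected agreement pₑ = Σ (rowᵢ·colᵢ)/N² = (24·32 + 27·29 + 26·16)/77² = 0.3318
κ = (pₒ − pₑ)/(1 − pₑ) = (0.7273 − 0.3318)/(1 − 0.3318) = 0.592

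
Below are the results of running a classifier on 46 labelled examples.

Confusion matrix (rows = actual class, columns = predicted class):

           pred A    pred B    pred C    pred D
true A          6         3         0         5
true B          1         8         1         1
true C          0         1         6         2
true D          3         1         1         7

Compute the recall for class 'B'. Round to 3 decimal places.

recall = TP/(TP+FN).
B: TP=8, FN=1+1+1=3 → 8/11 = 0.7273

0.727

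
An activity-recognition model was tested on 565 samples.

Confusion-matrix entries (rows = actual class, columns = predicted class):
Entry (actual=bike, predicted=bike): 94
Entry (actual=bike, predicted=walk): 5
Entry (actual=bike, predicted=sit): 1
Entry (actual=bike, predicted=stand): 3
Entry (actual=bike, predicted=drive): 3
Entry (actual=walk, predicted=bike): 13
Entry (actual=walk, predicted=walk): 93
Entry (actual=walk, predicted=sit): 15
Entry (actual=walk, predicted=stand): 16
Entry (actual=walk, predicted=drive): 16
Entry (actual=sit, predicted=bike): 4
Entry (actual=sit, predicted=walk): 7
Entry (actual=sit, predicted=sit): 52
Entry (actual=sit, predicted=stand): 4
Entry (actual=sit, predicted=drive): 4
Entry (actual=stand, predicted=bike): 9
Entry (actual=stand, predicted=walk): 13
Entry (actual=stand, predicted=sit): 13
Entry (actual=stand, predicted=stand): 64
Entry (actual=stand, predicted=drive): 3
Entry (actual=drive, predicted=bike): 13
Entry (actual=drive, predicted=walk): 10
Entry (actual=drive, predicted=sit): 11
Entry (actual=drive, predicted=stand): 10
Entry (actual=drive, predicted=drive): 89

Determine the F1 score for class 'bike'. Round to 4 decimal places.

0.7866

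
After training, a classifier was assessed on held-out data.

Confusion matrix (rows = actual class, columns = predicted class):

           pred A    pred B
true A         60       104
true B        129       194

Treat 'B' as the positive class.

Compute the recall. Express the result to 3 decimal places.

Recall = TP/(TP+FN) = 194/(194+129) = 194/323 = 0.601

0.601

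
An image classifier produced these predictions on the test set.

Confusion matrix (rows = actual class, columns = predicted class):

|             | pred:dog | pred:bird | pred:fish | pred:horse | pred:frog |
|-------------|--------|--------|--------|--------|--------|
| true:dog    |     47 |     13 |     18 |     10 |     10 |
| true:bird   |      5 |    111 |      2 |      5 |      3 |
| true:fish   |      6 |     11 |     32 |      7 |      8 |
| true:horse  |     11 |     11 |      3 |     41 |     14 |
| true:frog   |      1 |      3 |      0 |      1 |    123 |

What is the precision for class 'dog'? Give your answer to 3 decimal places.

precision = TP/(TP+FP).
dog: TP=47, FP=5+6+11+1=23 → 47/70 = 0.6714

0.671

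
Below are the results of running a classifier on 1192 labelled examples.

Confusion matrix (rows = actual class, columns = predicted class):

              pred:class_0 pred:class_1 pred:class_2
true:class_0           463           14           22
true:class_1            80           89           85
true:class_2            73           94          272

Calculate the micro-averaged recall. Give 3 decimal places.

Micro-averaging pools counts across classes: ΣTP=824, ΣFP=368, ΣFN=368.
Micro-recall = TP/(TP+FN) on pooled counts = 0.691 (equals overall accuracy in single-label multiclass).

0.691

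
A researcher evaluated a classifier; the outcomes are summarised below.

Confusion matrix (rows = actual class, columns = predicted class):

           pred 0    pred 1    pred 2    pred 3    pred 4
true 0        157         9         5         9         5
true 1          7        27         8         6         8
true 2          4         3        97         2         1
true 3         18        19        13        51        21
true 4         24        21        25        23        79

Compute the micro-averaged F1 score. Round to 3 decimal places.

0.640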